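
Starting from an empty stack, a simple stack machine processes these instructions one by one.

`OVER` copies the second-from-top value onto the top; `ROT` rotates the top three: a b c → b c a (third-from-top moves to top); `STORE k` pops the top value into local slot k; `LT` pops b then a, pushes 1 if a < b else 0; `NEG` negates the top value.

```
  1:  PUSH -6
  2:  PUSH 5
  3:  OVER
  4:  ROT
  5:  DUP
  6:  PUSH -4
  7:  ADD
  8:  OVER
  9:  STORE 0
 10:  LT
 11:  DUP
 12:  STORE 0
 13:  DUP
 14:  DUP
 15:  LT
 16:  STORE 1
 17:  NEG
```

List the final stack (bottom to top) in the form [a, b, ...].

[5, -6, 0]

PUSH -6 → -6
PUSH 5  → -6 5
OVER    → -6 5 -6
ROT     → 5 -6 -6
DUP     → 5 -6 -6 -6
PUSH -4 → 5 -6 -6 -6 -4
ADD     → 5 -6 -6 -10
OVER    → 5 -6 -6 -10 -6
STORE 0 → 5 -6 -6 -10
LT      → 5 -6 0
DUP     → 5 -6 0 0
STORE 0 → 5 -6 0
DUP     → 5 -6 0 0
DUP     → 5 -6 0 0 0
LT      → 5 -6 0 0
STORE 1 → 5 -6 0
NEG     → 5 -6 0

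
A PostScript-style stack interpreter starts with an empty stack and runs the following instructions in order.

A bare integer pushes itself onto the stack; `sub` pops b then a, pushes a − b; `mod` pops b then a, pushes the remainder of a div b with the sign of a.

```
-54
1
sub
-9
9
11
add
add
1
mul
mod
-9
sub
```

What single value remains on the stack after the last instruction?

-54  -54
1    -54 1
sub  -55
-9   -55 -9
9    -55 -9 9
11   -55 -9 9 11
add  -55 -9 20
add  -55 11
1    -55 11 1
mul  -55 11
mod  0
-9   0 -9
sub  9

9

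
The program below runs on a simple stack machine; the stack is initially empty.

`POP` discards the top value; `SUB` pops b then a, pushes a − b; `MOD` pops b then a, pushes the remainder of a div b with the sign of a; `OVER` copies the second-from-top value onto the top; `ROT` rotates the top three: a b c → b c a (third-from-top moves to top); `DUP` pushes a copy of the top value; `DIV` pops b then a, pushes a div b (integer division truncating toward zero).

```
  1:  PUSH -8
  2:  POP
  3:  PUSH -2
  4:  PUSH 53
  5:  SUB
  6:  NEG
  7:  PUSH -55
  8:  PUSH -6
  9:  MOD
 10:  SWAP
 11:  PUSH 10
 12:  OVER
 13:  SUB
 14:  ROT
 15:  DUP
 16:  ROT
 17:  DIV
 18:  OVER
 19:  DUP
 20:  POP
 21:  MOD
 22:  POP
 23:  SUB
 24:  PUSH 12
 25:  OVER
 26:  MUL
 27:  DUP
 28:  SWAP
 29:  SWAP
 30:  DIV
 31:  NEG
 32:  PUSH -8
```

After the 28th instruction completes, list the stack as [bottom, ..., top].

[56, 672, 672]

PUSH -8  → -8
POP      → (empty)
PUSH -2  → -2
PUSH 53  → -2 53
SUB      → -55
NEG      → 55
PUSH -55 → 55 -55
PUSH -6  → 55 -55 -6
MOD      → 55 -1
SWAP     → -1 55
PUSH 10  → -1 55 10
OVER     → -1 55 10 55
SUB      → -1 55 -45
ROT      → 55 -45 -1
DUP      → 55 -45 -1 -1
ROT      → 55 -1 -1 -45
DIV      → 55 -1 0
OVER     → 55 -1 0 -1
DUP      → 55 -1 0 -1 -1
POP      → 55 -1 0 -1
MOD      → 55 -1 0
POP      → 55 -1
SUB      → 56
PUSH 12  → 56 12
OVER     → 56 12 56
MUL      → 56 672
DUP      → 56 672 672
SWAP     → 56 672 672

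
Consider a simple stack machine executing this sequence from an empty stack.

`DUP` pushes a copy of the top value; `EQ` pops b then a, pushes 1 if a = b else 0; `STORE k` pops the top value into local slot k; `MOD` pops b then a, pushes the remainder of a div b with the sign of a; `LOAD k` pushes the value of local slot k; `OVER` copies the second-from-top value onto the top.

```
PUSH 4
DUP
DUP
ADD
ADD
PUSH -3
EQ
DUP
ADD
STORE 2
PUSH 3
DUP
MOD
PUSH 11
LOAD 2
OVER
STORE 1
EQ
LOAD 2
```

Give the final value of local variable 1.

11

PUSH 4  → 4
DUP     → 4 4
DUP     → 4 4 4
ADD     → 4 8
ADD     → 12
PUSH -3 → 12 -3
EQ      → 0
DUP     → 0 0
ADD     → 0
STORE 2 → (empty)
PUSH 3  → 3
DUP     → 3 3
MOD     → 0
PUSH 11 → 0 11
LOAD 2  → 0 11 0
OVER    → 0 11 0 11
STORE 1 → 0 11 0
EQ      → 0 0
LOAD 2  → 0 0 0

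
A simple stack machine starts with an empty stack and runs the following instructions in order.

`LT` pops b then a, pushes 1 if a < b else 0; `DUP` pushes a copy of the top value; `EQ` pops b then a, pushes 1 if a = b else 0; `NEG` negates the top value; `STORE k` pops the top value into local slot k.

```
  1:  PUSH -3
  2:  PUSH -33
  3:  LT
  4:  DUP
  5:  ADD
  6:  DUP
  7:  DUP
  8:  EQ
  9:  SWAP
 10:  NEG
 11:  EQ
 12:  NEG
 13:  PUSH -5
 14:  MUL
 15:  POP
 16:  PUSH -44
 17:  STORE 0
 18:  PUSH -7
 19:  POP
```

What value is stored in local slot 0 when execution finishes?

PUSH -3  -> [-3]
PUSH -33 -> [-3, -33]
LT       -> [0]
DUP      -> [0, 0]
ADD      -> [0]
DUP      -> [0, 0]
DUP      -> [0, 0, 0]
EQ       -> [0, 1]
SWAP     -> [1, 0]
NEG      -> [1, 0]
EQ       -> [0]
NEG      -> [0]
PUSH -5  -> [0, -5]
MUL      -> [0]
POP      -> []
PUSH -44 -> [-44]
STORE 0  -> []
PUSH -7  -> [-7]
POP      -> []

-44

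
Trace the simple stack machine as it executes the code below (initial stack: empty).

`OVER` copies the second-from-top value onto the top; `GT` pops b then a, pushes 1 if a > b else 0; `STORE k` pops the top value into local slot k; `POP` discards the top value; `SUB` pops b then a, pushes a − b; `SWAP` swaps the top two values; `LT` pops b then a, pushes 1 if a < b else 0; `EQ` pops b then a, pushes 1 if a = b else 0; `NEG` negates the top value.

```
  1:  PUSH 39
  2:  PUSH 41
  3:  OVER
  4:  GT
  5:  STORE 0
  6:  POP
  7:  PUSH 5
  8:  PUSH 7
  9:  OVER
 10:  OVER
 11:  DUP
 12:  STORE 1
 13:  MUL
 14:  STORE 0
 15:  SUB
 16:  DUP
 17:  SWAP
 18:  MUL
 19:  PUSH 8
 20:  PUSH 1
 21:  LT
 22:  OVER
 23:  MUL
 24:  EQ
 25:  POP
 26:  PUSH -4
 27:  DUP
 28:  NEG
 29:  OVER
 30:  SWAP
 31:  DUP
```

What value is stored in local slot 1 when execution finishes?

7

PUSH 39 : [39]
PUSH 41 : [39, 41]
OVER    : [39, 41, 39]
GT      : [39, 1]
STORE 0 : [39]
POP     : []
PUSH 5  : [5]
PUSH 7  : [5, 7]
OVER    : [5, 7, 5]
OVER    : [5, 7, 5, 7]
DUP     : [5, 7, 5, 7, 7]
STORE 1 : [5, 7, 5, 7]
MUL     : [5, 7, 35]
STORE 0 : [5, 7]
SUB     : [-2]
DUP     : [-2, -2]
SWAP    : [-2, -2]
MUL     : [4]
PUSH 8  : [4, 8]
PUSH 1  : [4, 8, 1]
LT      : [4, 0]
OVER    : [4, 0, 4]
MUL     : [4, 0]
EQ      : [0]
POP     : []
PUSH -4 : [-4]
DUP     : [-4, -4]
NEG     : [-4, 4]
OVER    : [-4, 4, -4]
SWAP    : [-4, -4, 4]
DUP     : [-4, -4, 4, 4]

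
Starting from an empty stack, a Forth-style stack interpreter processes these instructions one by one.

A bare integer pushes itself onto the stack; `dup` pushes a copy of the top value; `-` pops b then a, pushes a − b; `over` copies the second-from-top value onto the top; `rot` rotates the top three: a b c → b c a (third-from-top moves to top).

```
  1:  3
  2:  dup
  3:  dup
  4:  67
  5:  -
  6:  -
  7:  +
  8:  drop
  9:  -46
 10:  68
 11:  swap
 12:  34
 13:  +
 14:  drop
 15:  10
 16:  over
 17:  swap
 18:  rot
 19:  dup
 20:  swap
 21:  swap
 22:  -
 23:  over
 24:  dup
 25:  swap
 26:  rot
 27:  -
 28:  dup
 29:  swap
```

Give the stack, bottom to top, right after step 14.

[68]

3    : 3
dup  : 3 3
dup  : 3 3 3
67   : 3 3 3 67
-    : 3 3 -64
-    : 3 67
+    : 70
drop : (empty)
-46  : -46
68   : -46 68
swap : 68 -46
34   : 68 -46 34
+    : 68 -12
drop : 68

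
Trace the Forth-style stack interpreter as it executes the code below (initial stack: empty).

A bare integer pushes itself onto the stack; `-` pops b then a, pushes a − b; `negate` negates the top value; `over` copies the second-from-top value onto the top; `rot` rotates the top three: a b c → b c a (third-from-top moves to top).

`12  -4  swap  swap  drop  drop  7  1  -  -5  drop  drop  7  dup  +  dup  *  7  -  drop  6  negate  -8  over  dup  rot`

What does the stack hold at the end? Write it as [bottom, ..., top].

12      [12]
-4      [12, -4]
swap    [-4, 12]
swap    [12, -4]
drop    [12]
drop    []
7       [7]
1       [7, 1]
-       [6]
-5      [6, -5]
drop    [6]
drop    []
7       [7]
dup     [7, 7]
+       [14]
dup     [14, 14]
*       [196]
7       [196, 7]
-       [189]
drop    []
6       [6]
negate  [-6]
-8      [-6, -8]
over    [-6, -8, -6]
dup     [-6, -8, -6, -6]
rot     [-6, -6, -6, -8]

[-6, -6, -6, -8]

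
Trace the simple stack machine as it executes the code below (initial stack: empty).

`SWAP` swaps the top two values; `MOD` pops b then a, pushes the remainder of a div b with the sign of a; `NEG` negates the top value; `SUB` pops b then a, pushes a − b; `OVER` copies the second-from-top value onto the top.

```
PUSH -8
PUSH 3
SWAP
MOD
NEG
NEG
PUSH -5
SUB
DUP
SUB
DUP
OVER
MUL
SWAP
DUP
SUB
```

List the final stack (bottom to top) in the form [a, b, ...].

[0, 0]

PUSH -8 -> [-8]
PUSH 3  -> [-8, 3]
SWAP    -> [3, -8]
MOD     -> [3]
NEG     -> [-3]
NEG     -> [3]
PUSH -5 -> [3, -5]
SUB     -> [8]
DUP     -> [8, 8]
SUB     -> [0]
DUP     -> [0, 0]
OVER    -> [0, 0, 0]
MUL     -> [0, 0]
SWAP    -> [0, 0]
DUP     -> [0, 0, 0]
SUB     -> [0, 0]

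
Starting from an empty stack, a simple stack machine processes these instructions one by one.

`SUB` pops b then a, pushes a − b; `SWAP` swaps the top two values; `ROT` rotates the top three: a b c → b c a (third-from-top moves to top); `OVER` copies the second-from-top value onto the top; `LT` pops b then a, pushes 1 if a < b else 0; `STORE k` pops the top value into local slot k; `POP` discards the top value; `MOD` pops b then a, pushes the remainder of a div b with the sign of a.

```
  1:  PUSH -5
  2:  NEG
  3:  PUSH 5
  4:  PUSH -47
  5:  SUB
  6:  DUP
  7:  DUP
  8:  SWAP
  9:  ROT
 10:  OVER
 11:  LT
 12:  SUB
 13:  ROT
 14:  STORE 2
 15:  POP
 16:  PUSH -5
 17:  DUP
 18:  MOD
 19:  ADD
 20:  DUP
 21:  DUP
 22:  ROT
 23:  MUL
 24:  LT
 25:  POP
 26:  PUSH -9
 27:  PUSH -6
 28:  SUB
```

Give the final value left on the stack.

PUSH -5  -> [-5]
NEG      -> [5]
PUSH 5   -> [5, 5]
PUSH -47 -> [5, 5, -47]
SUB      -> [5, 52]
DUP      -> [5, 52, 52]
DUP      -> [5, 52, 52, 52]
SWAP     -> [5, 52, 52, 52]
ROT      -> [5, 52, 52, 52]
OVER     -> [5, 52, 52, 52, 52]
LT       -> [5, 52, 52, 0]
SUB      -> [5, 52, 52]
ROT      -> [52, 52, 5]
STORE 2  -> [52, 52]
POP      -> [52]
PUSH -5  -> [52, -5]
DUP      -> [52, -5, -5]
MOD      -> [52, 0]
ADD      -> [52]
DUP      -> [52, 52]
DUP      -> [52, 52, 52]
ROT      -> [52, 52, 52]
MUL      -> [52, 2704]
LT       -> [1]
POP      -> []
PUSH -9  -> [-9]
PUSH -6  -> [-9, -6]
SUB      -> [-3]

-3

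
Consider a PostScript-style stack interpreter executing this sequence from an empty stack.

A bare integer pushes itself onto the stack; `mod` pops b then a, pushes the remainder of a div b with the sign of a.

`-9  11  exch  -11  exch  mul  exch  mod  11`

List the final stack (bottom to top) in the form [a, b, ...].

-9    -9
11    -9 11
exch  11 -9
-11   11 -9 -11
exch  11 -11 -9
mul   11 99
exch  99 11
mod   0
11    0 11

[0, 11]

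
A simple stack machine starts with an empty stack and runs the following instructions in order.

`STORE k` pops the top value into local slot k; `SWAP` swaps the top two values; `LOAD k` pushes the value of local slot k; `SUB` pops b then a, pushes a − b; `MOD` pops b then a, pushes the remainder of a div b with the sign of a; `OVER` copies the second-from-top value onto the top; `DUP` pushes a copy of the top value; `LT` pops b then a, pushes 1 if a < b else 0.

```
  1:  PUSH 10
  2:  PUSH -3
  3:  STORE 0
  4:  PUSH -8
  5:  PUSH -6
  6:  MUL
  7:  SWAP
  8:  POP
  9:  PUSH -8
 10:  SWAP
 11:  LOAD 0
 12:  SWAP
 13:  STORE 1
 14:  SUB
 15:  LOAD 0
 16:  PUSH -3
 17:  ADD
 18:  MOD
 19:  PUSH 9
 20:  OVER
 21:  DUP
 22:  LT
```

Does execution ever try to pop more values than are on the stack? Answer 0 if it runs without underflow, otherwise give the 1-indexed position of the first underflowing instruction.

PUSH 10  [10]
PUSH -3  [10, -3]
STORE 0  [10]
PUSH -8  [10, -8]
PUSH -6  [10, -8, -6]
MUL      [10, 48]
SWAP     [48, 10]
POP      [48]
PUSH -8  [48, -8]
SWAP     [-8, 48]
LOAD 0   [-8, 48, -3]
SWAP     [-8, -3, 48]
STORE 1  [-8, -3]
SUB      [-5]
LOAD 0   [-5, -3]
PUSH -3  [-5, -3, -3]
ADD      [-5, -6]
MOD      [-5]
PUSH 9   [-5, 9]
OVER     [-5, 9, -5]
DUP      [-5, 9, -5, -5]
LT       [-5, 9, 0]

0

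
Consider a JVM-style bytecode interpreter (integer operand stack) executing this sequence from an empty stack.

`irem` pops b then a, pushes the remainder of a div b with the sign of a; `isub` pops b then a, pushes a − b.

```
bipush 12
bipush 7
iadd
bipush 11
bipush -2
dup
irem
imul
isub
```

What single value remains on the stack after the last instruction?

bipush 12 → 12
bipush 7  → 12 7
iadd      → 19
bipush 11 → 19 11
bipush -2 → 19 11 -2
dup       → 19 11 -2 -2
irem      → 19 11 0
imul      → 19 0
isub      → 19

19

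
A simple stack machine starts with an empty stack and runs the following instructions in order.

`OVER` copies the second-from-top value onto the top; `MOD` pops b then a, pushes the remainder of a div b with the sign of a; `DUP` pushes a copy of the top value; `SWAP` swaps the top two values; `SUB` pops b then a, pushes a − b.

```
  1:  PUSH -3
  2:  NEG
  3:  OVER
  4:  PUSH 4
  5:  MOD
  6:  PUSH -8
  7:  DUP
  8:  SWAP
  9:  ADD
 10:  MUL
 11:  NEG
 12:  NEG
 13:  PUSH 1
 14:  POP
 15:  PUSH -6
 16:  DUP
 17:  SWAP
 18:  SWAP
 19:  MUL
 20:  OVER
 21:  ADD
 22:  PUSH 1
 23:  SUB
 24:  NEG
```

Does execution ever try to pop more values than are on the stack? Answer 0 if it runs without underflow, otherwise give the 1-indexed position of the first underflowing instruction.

PUSH -3 → -3
NEG     → 3
OVER  — needs 2 operands, stack has 1 → underflow

3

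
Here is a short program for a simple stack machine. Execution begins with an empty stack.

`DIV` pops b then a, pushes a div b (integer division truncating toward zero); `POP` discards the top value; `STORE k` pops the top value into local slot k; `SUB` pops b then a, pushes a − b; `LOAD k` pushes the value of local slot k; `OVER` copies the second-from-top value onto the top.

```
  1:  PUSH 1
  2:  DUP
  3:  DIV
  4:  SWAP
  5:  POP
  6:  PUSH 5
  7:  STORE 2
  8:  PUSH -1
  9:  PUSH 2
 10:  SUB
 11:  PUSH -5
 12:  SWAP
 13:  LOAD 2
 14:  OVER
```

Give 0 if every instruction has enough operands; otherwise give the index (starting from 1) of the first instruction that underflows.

4

PUSH 1 -> [1]
DUP    -> [1, 1]
DIV    -> [1]
SWAP  — needs 2 operands, stack has 1 → underflow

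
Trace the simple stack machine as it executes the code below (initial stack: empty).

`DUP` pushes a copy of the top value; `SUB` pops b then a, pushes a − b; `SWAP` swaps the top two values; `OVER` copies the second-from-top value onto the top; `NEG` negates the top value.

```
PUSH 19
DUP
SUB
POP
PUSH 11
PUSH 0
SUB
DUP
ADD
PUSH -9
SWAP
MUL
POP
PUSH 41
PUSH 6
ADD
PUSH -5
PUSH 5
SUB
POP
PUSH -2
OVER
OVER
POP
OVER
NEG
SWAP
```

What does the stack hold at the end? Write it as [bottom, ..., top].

PUSH 19 → [19]
DUP     → [19, 19]
SUB     → [0]
POP     → []
PUSH 11 → [11]
PUSH 0  → [11, 0]
SUB     → [11]
DUP     → [11, 11]
ADD     → [22]
PUSH -9 → [22, -9]
SWAP    → [-9, 22]
MUL     → [-198]
POP     → []
PUSH 41 → [41]
PUSH 6  → [41, 6]
ADD     → [47]
PUSH -5 → [47, -5]
PUSH 5  → [47, -5, 5]
SUB     → [47, -10]
POP     → [47]
PUSH -2 → [47, -2]
OVER    → [47, -2, 47]
OVER    → [47, -2, 47, -2]
POP     → [47, -2, 47]
OVER    → [47, -2, 47, -2]
NEG     → [47, -2, 47, 2]
SWAP    → [47, -2, 2, 47]

[47, -2, 2, 47]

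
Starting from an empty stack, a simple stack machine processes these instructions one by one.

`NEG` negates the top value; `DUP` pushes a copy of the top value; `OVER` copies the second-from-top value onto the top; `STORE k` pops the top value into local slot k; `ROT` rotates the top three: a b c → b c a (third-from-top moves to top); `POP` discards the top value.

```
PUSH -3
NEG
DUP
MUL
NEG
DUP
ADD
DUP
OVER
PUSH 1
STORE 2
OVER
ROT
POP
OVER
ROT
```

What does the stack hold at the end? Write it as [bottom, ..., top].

[-18, -18, -18, -18]

PUSH -3 : [-3]
NEG     : [3]
DUP     : [3, 3]
MUL     : [9]
NEG     : [-9]
DUP     : [-9, -9]
ADD     : [-18]
DUP     : [-18, -18]
OVER    : [-18, -18, -18]
PUSH 1  : [-18, -18, -18, 1]
STORE 2 : [-18, -18, -18]
OVER    : [-18, -18, -18, -18]
ROT     : [-18, -18, -18, -18]
POP     : [-18, -18, -18]
OVER    : [-18, -18, -18, -18]
ROT     : [-18, -18, -18, -18]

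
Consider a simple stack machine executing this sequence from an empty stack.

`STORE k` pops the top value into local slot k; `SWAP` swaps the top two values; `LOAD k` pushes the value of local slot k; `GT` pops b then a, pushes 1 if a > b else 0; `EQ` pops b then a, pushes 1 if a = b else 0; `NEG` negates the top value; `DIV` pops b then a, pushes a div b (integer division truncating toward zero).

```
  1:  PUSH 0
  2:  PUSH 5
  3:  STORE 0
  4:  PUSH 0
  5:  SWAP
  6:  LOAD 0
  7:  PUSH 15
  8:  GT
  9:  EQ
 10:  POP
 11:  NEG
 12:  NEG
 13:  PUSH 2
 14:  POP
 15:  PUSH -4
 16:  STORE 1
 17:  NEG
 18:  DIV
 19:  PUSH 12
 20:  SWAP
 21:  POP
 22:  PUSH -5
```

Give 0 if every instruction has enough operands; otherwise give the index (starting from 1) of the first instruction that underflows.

18

PUSH 0  -> 0
PUSH 5  -> 0 5
STORE 0 -> 0
PUSH 0  -> 0 0
SWAP    -> 0 0
LOAD 0  -> 0 0 5
PUSH 15 -> 0 0 5 15
GT      -> 0 0 0
EQ      -> 0 1
POP     -> 0
NEG     -> 0
NEG     -> 0
PUSH 2  -> 0 2
POP     -> 0
PUSH -4 -> 0 -4
STORE 1 -> 0
NEG     -> 0
DIV  — needs 2 operands, stack has 1 → underflow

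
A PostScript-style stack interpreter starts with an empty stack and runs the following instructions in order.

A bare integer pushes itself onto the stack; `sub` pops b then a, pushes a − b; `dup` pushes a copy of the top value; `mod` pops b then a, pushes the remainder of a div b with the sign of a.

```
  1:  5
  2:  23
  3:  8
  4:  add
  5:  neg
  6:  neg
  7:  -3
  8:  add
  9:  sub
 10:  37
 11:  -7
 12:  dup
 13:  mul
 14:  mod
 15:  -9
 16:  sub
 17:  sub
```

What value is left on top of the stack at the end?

5   : [5]
23  : [5, 23]
8   : [5, 23, 8]
add : [5, 31]
neg : [5, -31]
neg : [5, 31]
-3  : [5, 31, -3]
add : [5, 28]
sub : [-23]
37  : [-23, 37]
-7  : [-23, 37, -7]
dup : [-23, 37, -7, -7]
mul : [-23, 37, 49]
mod : [-23, 37]
-9  : [-23, 37, -9]
sub : [-23, 46]
sub : [-69]

-69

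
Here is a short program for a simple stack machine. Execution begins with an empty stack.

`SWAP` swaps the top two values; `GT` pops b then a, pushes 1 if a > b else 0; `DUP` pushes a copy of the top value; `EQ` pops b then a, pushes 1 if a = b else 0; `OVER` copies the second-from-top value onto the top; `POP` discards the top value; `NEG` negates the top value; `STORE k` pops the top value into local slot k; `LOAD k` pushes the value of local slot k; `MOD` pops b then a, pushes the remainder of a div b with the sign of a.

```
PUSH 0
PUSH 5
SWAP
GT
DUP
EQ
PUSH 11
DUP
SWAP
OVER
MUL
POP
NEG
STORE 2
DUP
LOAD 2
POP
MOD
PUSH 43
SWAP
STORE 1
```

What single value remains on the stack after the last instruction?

PUSH 0  : [0]
PUSH 5  : [0, 5]
SWAP    : [5, 0]
GT      : [1]
DUP     : [1, 1]
EQ      : [1]
PUSH 11 : [1, 11]
DUP     : [1, 11, 11]
SWAP    : [1, 11, 11]
OVER    : [1, 11, 11, 11]
MUL     : [1, 11, 121]
POP     : [1, 11]
NEG     : [1, -11]
STORE 2 : [1]
DUP     : [1, 1]
LOAD 2  : [1, 1, -11]
POP     : [1, 1]
MOD     : [0]
PUSH 43 : [0, 43]
SWAP    : [43, 0]
STORE 1 : [43]

43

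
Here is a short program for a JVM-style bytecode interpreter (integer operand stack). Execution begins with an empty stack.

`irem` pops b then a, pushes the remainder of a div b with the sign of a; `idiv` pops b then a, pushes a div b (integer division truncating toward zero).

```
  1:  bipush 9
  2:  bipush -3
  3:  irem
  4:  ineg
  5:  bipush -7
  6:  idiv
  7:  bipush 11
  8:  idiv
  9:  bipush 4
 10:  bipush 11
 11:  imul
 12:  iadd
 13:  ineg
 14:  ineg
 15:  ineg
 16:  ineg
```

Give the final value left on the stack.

44

bipush 9   [9]
bipush -3  [9, -3]
irem       [0]
ineg       [0]
bipush -7  [0, -7]
idiv       [0]
bipush 11  [0, 11]
idiv       [0]
bipush 4   [0, 4]
bipush 11  [0, 4, 11]
imul       [0, 44]
iadd       [44]
ineg       [-44]
ineg       [44]
ineg       [-44]
ineg       [44]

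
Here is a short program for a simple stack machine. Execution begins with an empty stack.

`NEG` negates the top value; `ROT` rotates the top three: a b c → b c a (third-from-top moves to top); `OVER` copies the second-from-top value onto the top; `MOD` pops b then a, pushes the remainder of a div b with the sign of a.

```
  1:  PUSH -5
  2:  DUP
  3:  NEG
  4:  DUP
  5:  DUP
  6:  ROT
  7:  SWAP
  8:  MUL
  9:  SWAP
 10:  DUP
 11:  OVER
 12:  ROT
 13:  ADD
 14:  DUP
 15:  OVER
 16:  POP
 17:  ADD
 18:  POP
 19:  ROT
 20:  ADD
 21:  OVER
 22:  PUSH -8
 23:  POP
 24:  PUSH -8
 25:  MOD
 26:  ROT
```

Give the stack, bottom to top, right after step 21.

[25, 0, 25]

PUSH -5  [-5]
DUP      [-5, -5]
NEG      [-5, 5]
DUP      [-5, 5, 5]
DUP      [-5, 5, 5, 5]
ROT      [-5, 5, 5, 5]
SWAP     [-5, 5, 5, 5]
MUL      [-5, 5, 25]
SWAP     [-5, 25, 5]
DUP      [-5, 25, 5, 5]
OVER     [-5, 25, 5, 5, 5]
ROT      [-5, 25, 5, 5, 5]
ADD      [-5, 25, 5, 10]
DUP      [-5, 25, 5, 10, 10]
OVER     [-5, 25, 5, 10, 10, 10]
POP      [-5, 25, 5, 10, 10]
ADD      [-5, 25, 5, 20]
POP      [-5, 25, 5]
ROT      [25, 5, -5]
ADD      [25, 0]
OVER     [25, 0, 25]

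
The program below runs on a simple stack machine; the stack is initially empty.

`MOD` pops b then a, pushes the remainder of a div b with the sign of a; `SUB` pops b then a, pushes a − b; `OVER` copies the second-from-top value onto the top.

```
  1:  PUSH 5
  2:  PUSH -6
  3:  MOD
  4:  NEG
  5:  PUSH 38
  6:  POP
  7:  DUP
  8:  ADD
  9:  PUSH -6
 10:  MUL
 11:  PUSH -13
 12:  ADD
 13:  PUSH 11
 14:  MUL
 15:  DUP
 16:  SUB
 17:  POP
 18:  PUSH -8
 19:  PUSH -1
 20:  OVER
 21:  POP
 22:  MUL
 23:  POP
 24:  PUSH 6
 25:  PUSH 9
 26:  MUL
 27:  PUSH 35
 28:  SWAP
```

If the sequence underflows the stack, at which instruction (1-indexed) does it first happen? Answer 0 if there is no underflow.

0

PUSH 5   -> 5
PUSH -6  -> 5 -6
MOD      -> 5
NEG      -> -5
PUSH 38  -> -5 38
POP      -> -5
DUP      -> -5 -5
ADD      -> -10
PUSH -6  -> -10 -6
MUL      -> 60
PUSH -13 -> 60 -13
ADD      -> 47
PUSH 11  -> 47 11
MUL      -> 517
DUP      -> 517 517
SUB      -> 0
POP      -> (empty)
PUSH -8  -> -8
PUSH -1  -> -8 -1
OVER     -> -8 -1 -8
POP      -> -8 -1
MUL      -> 8
POP      -> (empty)
PUSH 6   -> 6
PUSH 9   -> 6 9
MUL      -> 54
PUSH 35  -> 54 35
SWAP     -> 35 54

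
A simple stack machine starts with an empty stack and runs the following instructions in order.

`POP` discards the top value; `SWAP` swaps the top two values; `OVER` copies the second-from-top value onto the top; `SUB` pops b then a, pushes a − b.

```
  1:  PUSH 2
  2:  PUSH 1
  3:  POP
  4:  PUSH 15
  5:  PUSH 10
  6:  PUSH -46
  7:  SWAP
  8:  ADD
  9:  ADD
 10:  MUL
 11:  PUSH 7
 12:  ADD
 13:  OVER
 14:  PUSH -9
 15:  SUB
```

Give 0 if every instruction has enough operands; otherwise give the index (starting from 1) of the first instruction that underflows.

13

PUSH 2    2
PUSH 1    2 1
POP       2
PUSH 15   2 15
PUSH 10   2 15 10
PUSH -46  2 15 10 -46
SWAP      2 15 -46 10
ADD       2 15 -36
ADD       2 -21
MUL       -42
PUSH 7    -42 7
ADD       -35
OVER  — needs 2 operands, stack has 1 → underflow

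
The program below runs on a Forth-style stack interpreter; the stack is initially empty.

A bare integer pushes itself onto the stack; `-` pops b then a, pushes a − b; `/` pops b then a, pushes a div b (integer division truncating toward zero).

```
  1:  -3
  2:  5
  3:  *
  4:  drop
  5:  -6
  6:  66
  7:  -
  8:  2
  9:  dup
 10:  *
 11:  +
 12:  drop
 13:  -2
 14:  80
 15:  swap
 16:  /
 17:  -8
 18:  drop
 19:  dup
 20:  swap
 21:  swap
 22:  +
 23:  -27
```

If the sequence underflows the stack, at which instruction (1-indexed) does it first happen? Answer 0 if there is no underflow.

0

-3   -> -3
5    -> -3 5
*    -> -15
drop -> (empty)
-6   -> -6
66   -> -6 66
-    -> -72
2    -> -72 2
dup  -> -72 2 2
*    -> -72 4
+    -> -68
drop -> (empty)
-2   -> -2
80   -> -2 80
swap -> 80 -2
/    -> -40
-8   -> -40 -8
drop -> -40
dup  -> -40 -40
swap -> -40 -40
swap -> -40 -40
+    -> -80
-27  -> -80 -27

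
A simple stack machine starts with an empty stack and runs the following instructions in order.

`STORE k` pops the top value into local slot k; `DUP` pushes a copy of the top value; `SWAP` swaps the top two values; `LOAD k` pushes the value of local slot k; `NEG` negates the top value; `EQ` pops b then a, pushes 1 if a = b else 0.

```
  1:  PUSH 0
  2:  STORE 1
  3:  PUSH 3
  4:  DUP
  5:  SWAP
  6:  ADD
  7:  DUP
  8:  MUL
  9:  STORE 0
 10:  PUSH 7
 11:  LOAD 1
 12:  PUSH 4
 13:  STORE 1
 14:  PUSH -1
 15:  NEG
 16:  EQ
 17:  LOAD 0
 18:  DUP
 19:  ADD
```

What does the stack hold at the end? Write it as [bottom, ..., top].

PUSH 0  → [0]
STORE 1 → []
PUSH 3  → [3]
DUP     → [3, 3]
SWAP    → [3, 3]
ADD     → [6]
DUP     → [6, 6]
MUL     → [36]
STORE 0 → []
PUSH 7  → [7]
LOAD 1  → [7, 0]
PUSH 4  → [7, 0, 4]
STORE 1 → [7, 0]
PUSH -1 → [7, 0, -1]
NEG     → [7, 0, 1]
EQ      → [7, 0]
LOAD 0  → [7, 0, 36]
DUP     → [7, 0, 36, 36]
ADD     → [7, 0, 72]

[7, 0, 72]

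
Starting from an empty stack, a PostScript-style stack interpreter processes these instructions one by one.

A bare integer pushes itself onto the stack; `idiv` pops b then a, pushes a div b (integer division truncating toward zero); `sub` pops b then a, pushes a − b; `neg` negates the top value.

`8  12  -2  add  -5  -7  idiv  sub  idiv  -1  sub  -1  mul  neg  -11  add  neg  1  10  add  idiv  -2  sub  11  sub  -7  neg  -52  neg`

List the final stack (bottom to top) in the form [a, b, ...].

8    → 8
12   → 8 12
-2   → 8 12 -2
add  → 8 10
-5   → 8 10 -5
-7   → 8 10 -5 -7
idiv → 8 10 0
sub  → 8 10
idiv → 0
-1   → 0 -1
sub  → 1
-1   → 1 -1
mul  → -1
neg  → 1
-11  → 1 -11
add  → -10
neg  → 10
1    → 10 1
10   → 10 1 10
add  → 10 11
idiv → 0
-2   → 0 -2
sub  → 2
11   → 2 11
sub  → -9
-7   → -9 -7
neg  → -9 7
-52  → -9 7 -52
neg  → -9 7 52

[-9, 7, 52]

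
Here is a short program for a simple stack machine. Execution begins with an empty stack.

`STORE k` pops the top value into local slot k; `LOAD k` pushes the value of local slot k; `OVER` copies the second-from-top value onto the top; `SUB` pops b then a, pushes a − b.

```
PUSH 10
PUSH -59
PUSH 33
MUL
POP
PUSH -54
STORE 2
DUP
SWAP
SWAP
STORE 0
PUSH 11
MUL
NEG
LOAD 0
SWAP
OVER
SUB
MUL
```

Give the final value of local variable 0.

10

PUSH 10   10
PUSH -59  10 -59
PUSH 33   10 -59 33
MUL       10 -1947
POP       10
PUSH -54  10 -54
STORE 2   10
DUP       10 10
SWAP      10 10
SWAP      10 10
STORE 0   10
PUSH 11   10 11
MUL       110
NEG       -110
LOAD 0    -110 10
SWAP      10 -110
OVER      10 -110 10
SUB       10 -120
MUL       -1200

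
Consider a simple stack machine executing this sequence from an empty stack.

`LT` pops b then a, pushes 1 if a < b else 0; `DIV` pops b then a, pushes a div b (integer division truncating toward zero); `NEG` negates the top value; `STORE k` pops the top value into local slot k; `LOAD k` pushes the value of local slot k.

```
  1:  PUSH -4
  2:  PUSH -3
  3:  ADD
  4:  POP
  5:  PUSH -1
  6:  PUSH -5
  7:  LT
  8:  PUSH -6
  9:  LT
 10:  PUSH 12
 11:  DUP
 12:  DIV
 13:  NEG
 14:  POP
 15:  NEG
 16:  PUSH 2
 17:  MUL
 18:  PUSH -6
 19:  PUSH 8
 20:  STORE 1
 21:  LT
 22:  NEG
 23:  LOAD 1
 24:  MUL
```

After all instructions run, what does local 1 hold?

8

PUSH -4 -> -4
PUSH -3 -> -4 -3
ADD     -> -7
POP     -> (empty)
PUSH -1 -> -1
PUSH -5 -> -1 -5
LT      -> 0
PUSH -6 -> 0 -6
LT      -> 0
PUSH 12 -> 0 12
DUP     -> 0 12 12
DIV     -> 0 1
NEG     -> 0 -1
POP     -> 0
NEG     -> 0
PUSH 2  -> 0 2
MUL     -> 0
PUSH -6 -> 0 -6
PUSH 8  -> 0 -6 8
STORE 1 -> 0 -6
LT      -> 0
NEG     -> 0
LOAD 1  -> 0 8
MUL     -> 0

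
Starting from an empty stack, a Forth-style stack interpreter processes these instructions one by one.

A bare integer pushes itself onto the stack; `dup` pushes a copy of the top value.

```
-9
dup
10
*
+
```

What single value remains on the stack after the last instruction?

-9   -9
dup  -9 -9
10   -9 -9 10
*    -9 -90
+    -99

-99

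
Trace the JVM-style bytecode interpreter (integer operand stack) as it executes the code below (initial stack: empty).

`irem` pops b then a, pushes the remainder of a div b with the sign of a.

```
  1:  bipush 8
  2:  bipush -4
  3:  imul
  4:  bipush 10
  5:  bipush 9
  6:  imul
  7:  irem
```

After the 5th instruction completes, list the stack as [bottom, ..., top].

[-32, 10, 9]

bipush 8  → 8
bipush -4 → 8 -4
imul      → -32
bipush 10 → -32 10
bipush 9  → -32 10 9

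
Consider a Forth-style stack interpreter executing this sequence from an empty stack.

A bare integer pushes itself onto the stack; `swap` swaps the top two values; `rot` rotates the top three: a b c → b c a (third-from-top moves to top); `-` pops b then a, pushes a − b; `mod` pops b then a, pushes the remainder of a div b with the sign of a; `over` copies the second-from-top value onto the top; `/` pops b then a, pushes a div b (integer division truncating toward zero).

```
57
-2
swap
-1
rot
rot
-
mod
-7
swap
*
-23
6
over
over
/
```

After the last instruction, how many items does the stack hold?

57    57
-2    57 -2
swap  -2 57
-1    -2 57 -1
rot   57 -1 -2
rot   -1 -2 57
-     -1 -59
mod   -1
-7    -1 -7
swap  -7 -1
*     7
-23   7 -23
6     7 -23 6
over  7 -23 6 -23
over  7 -23 6 -23 6
/     7 -23 6 -3

4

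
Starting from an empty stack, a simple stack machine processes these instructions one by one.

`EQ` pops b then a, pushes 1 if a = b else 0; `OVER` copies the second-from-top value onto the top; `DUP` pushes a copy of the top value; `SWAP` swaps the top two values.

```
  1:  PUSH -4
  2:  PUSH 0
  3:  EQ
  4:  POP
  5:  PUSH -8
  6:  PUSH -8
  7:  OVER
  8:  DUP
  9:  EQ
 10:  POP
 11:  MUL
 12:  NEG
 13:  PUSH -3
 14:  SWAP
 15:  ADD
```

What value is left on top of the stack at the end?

PUSH -4 → [-4]
PUSH 0  → [-4, 0]
EQ      → [0]
POP     → []
PUSH -8 → [-8]
PUSH -8 → [-8, -8]
OVER    → [-8, -8, -8]
DUP     → [-8, -8, -8, -8]
EQ      → [-8, -8, 1]
POP     → [-8, -8]
MUL     → [64]
NEG     → [-64]
PUSH -3 → [-64, -3]
SWAP    → [-3, -64]
ADD     → [-67]

-67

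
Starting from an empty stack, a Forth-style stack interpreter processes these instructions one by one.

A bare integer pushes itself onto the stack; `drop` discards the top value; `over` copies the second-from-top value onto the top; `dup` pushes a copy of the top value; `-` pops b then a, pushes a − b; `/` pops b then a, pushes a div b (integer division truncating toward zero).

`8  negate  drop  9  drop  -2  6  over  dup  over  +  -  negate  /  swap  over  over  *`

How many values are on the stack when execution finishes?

8      → 8
negate → -8
drop   → (empty)
9      → 9
drop   → (empty)
-2     → -2
6      → -2 6
over   → -2 6 -2
dup    → -2 6 -2 -2
over   → -2 6 -2 -2 -2
+      → -2 6 -2 -4
-      → -2 6 2
negate → -2 6 -2
/      → -2 -3
swap   → -3 -2
over   → -3 -2 -3
over   → -3 -2 -3 -2
*      → -3 -2 6

3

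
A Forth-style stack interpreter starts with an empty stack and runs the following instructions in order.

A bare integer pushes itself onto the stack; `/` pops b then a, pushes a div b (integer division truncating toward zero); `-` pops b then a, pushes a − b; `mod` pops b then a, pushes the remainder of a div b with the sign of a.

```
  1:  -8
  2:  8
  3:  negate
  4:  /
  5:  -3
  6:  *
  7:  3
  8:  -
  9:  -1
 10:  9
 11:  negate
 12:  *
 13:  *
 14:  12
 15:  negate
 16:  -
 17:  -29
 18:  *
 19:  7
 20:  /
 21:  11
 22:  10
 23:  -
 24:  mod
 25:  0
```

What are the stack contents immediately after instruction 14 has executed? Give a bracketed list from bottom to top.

[-54, 12]

-8     -> [-8]
8      -> [-8, 8]
negate -> [-8, -8]
/      -> [1]
-3     -> [1, -3]
*      -> [-3]
3      -> [-3, 3]
-      -> [-6]
-1     -> [-6, -1]
9      -> [-6, -1, 9]
negate -> [-6, -1, -9]
*      -> [-6, 9]
*      -> [-54]
12     -> [-54, 12]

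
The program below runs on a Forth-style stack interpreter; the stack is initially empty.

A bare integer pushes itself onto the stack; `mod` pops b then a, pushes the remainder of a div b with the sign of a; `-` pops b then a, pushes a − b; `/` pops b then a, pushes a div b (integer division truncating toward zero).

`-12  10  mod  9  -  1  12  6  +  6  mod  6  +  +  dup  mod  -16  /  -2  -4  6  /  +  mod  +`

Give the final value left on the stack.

-12 → [-12]
10  → [-12, 10]
mod → [-2]
9   → [-2, 9]
-   → [-11]
1   → [-11, 1]
12  → [-11, 1, 12]
6   → [-11, 1, 12, 6]
+   → [-11, 1, 18]
6   → [-11, 1, 18, 6]
mod → [-11, 1, 0]
6   → [-11, 1, 0, 6]
+   → [-11, 1, 6]
+   → [-11, 7]
dup → [-11, 7, 7]
mod → [-11, 0]
-16 → [-11, 0, -16]
/   → [-11, 0]
-2  → [-11, 0, -2]
-4  → [-11, 0, -2, -4]
6   → [-11, 0, -2, -4, 6]
/   → [-11, 0, -2, 0]
+   → [-11, 0, -2]
mod → [-11, 0]
+   → [-11]

-11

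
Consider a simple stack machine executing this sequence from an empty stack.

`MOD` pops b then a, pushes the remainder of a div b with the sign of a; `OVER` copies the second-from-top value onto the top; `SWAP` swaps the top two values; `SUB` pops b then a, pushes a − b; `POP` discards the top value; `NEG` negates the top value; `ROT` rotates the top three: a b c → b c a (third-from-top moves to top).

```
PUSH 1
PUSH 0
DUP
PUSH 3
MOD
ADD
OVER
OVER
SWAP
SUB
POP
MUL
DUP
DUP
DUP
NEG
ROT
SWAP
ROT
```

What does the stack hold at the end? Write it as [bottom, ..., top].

[0, 0, 0, 0]

PUSH 1  [1]
PUSH 0  [1, 0]
DUP     [1, 0, 0]
PUSH 3  [1, 0, 0, 3]
MOD     [1, 0, 0]
ADD     [1, 0]
OVER    [1, 0, 1]
OVER    [1, 0, 1, 0]
SWAP    [1, 0, 0, 1]
SUB     [1, 0, -1]
POP     [1, 0]
MUL     [0]
DUP     [0, 0]
DUP     [0, 0, 0]
DUP     [0, 0, 0, 0]
NEG     [0, 0, 0, 0]
ROT     [0, 0, 0, 0]
SWAP    [0, 0, 0, 0]
ROT     [0, 0, 0, 0]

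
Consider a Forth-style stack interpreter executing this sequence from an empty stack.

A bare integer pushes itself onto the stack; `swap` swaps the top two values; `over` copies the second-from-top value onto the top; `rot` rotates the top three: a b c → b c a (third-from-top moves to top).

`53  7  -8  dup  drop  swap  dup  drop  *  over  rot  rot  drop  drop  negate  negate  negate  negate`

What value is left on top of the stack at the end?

53     : [53]
7      : [53, 7]
-8     : [53, 7, -8]
dup    : [53, 7, -8, -8]
drop   : [53, 7, -8]
swap   : [53, -8, 7]
dup    : [53, -8, 7, 7]
drop   : [53, -8, 7]
*      : [53, -56]
over   : [53, -56, 53]
rot    : [-56, 53, 53]
rot    : [53, 53, -56]
drop   : [53, 53]
drop   : [53]
negate : [-53]
negate : [53]
negate : [-53]
negate : [53]

53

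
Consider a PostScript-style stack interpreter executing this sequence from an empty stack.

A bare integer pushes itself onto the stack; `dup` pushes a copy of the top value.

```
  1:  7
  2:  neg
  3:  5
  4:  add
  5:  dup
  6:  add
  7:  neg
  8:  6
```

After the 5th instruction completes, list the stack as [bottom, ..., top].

7   → 7
neg → -7
5   → -7 5
add → -2
dup → -2 -2

[-2, -2]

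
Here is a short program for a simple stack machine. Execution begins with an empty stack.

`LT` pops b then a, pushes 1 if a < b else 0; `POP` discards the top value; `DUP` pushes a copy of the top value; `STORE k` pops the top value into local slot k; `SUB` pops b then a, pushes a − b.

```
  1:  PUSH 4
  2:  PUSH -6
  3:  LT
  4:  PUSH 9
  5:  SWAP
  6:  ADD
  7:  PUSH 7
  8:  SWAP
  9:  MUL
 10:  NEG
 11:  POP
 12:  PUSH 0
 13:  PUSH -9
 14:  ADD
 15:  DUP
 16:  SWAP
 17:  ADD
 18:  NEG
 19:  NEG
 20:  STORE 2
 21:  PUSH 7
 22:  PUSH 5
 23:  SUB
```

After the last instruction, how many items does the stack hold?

1

PUSH 4   [4]
PUSH -6  [4, -6]
LT       [0]
PUSH 9   [0, 9]
SWAP     [9, 0]
ADD      [9]
PUSH 7   [9, 7]
SWAP     [7, 9]
MUL      [63]
NEG      [-63]
POP      []
PUSH 0   [0]
PUSH -9  [0, -9]
ADD      [-9]
DUP      [-9, -9]
SWAP     [-9, -9]
ADD      [-18]
NEG      [18]
NEG      [-18]
STORE 2  []
PUSH 7   [7]
PUSH 5   [7, 5]
SUB      [2]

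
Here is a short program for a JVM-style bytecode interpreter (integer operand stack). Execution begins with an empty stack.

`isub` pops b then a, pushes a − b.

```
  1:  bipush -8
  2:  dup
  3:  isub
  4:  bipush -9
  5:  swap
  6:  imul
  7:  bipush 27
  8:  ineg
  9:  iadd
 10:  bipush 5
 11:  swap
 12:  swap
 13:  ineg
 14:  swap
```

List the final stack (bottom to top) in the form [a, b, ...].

[-5, -27]

bipush -8 : [-8]
dup       : [-8, -8]
isub      : [0]
bipush -9 : [0, -9]
swap      : [-9, 0]
imul      : [0]
bipush 27 : [0, 27]
ineg      : [0, -27]
iadd      : [-27]
bipush 5  : [-27, 5]
swap      : [5, -27]
swap      : [-27, 5]
ineg      : [-27, -5]
swap      : [-5, -27]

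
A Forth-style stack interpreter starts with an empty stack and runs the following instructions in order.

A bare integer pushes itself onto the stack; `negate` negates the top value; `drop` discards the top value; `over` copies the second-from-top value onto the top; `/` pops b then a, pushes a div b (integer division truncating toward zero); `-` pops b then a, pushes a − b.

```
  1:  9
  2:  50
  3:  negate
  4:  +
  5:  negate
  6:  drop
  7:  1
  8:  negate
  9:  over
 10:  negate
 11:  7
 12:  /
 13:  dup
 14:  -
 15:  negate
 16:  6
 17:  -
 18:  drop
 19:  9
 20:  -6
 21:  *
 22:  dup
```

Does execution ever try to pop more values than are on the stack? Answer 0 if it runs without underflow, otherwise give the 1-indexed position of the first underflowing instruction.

9      → [9]
50     → [9, 50]
negate → [9, -50]
+      → [-41]
negate → [41]
drop   → []
1      → [1]
negate → [-1]
over  — needs 2 operands, stack has 1 → underflow

9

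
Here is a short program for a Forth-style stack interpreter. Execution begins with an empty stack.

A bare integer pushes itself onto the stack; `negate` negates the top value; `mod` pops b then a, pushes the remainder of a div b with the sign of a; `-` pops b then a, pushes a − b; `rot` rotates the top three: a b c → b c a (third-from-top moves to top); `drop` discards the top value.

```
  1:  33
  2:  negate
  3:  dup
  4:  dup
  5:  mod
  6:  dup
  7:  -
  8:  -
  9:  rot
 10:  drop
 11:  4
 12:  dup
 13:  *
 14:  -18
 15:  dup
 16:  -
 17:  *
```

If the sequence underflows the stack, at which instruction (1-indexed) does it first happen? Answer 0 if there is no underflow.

9

33     → [33]
negate → [-33]
dup    → [-33, -33]
dup    → [-33, -33, -33]
mod    → [-33, 0]
dup    → [-33, 0, 0]
-      → [-33, 0]
-      → [-33]
rot  — needs 3 operands, stack has 1 → underflow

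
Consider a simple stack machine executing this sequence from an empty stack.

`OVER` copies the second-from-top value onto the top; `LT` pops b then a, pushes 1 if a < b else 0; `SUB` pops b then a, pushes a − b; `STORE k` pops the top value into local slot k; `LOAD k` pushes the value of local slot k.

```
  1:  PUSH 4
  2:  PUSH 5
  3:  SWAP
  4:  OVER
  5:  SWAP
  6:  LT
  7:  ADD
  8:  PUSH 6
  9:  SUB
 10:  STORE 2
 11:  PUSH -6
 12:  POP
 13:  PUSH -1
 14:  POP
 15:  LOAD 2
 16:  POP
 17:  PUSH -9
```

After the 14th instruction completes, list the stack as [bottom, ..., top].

[]

PUSH 4  : [4]
PUSH 5  : [4, 5]
SWAP    : [5, 4]
OVER    : [5, 4, 5]
SWAP    : [5, 5, 4]
LT      : [5, 0]
ADD     : [5]
PUSH 6  : [5, 6]
SUB     : [-1]
STORE 2 : []
PUSH -6 : [-6]
POP     : []
PUSH -1 : [-1]
POP     : []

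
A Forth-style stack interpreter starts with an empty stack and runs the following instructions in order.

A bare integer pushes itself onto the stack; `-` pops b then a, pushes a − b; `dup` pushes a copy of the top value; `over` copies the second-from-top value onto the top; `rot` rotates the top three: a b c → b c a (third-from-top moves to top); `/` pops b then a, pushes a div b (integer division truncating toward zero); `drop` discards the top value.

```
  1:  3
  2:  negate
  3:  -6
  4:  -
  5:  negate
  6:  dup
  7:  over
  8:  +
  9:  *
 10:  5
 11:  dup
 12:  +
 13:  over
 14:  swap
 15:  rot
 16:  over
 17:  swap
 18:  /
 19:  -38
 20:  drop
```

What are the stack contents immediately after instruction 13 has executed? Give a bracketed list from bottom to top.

3       [3]
negate  [-3]
-6      [-3, -6]
-       [3]
negate  [-3]
dup     [-3, -3]
over    [-3, -3, -3]
+       [-3, -6]
*       [18]
5       [18, 5]
dup     [18, 5, 5]
+       [18, 10]
over    [18, 10, 18]

[18, 10, 18]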